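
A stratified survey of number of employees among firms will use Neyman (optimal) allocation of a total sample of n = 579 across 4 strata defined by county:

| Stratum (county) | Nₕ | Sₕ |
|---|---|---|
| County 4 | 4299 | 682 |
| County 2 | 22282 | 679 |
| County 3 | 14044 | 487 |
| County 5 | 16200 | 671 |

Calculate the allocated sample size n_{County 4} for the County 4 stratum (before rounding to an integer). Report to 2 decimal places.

47.46

Neyman allocation: nₕ = n·NₕSₕ / Σⱼ NⱼSⱼ.
Σ NⱼSⱼ = 4299·682 + 22282·679 + 14044·487 + 16200·671 = 3.5771024 × 10^7.
n_{County 4} = 579·4299·682 / (3.5771024 × 10^7) = 47.46.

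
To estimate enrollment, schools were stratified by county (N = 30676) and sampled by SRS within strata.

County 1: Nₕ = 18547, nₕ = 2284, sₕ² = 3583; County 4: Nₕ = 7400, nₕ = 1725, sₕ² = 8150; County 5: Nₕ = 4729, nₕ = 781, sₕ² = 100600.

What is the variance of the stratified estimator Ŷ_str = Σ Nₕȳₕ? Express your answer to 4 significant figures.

Var(Ŷ_str) = Σₕ Nₕ²(1 − fₕ)sₕ²/nₕ.
County 1: 18547²·(1 − 2284/18547)·3583/2284 = 4.7317854 × 10^8.
County 4: 7400²·(1 − 1725/7400)·8150/1725 = 1.9841116 × 10^8.
County 5: 4729²·(1 − 781/4729)·100600/781 = 2.40488 × 10^9.
Sum = 3.0764697 × 10^9.

3.076 × 10^9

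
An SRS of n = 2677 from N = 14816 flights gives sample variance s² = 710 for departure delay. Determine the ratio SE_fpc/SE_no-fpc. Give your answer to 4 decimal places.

f = n/N = 2677/14816 = 0.18068305.
SE_no-fpc = √(s²/n) = 0.51499734; SE_fpc = √((1−f)s²/n) = 0.46615566.
Ratio = √(1−f) = 0.90516129.

0.9052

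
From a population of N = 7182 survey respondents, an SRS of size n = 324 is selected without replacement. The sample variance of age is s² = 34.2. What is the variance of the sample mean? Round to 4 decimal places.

Under SRS without replacement, Var(ȳ) = (1 − f)·s²/n with f = n/N = 324/7182 = 0.04511278.
Var(ȳ) = (1 − 0.04511278)·34.2/324 = 0.95488722·0.10555556 = 0.10079365.

0.1008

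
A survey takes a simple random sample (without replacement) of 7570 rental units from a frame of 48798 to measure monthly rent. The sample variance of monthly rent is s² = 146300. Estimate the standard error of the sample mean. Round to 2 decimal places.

Under SRS without replacement, Var(ȳ) = (1 − f)·s²/n with f = n/N = 7570/48798 = 0.15512931.
Var(ȳ) = (1 − 0.15512931)·146300/7570 = 0.84487069·19.326288 = 16.328214.
SE(ȳ) = √(16.328214) = 4.04.

4.04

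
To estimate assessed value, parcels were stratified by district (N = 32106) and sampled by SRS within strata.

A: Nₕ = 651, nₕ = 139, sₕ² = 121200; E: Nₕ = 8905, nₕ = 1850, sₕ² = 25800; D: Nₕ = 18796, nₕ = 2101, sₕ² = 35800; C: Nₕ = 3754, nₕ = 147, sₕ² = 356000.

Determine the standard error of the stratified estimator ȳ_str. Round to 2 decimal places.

6.18

Var(ȳ_str) = Σₕ Wₕ²(1 − fₕ)sₕ²/nₕ with Wₕ = Nₕ/N, N = 32106.
A: Wₕ = 0.02027658; term = 0.02027658²·(1 − 0.21351767)·121200/139 = 0.28194628.
E: Wₕ = 0.27736249; term = 0.27736249²·(1 − 0.20774846)·25800/1850 = 0.84997571.
D: Wₕ = 0.58543574; term = 0.58543574²·(1 − 0.11177910)·35800/2101 = 5.1872411.
C: Wₕ = 0.11692519; term = 0.11692519²·(1 − 0.03915823)·356000/147 = 31.81271.
Sum = 38.131873.
SE = √(38.131873) = 6.18.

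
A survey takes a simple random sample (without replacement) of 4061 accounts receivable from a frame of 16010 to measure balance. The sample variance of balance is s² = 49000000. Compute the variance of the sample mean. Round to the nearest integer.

9005

Under SRS without replacement, Var(ȳ) = (1 − f)·s²/n with f = n/N = 4061/16010 = 0.25365397.
Var(ȳ) = (1 − 0.25365397)·49000000/4061 = 0.74634603·12065.994 = 9005.4065.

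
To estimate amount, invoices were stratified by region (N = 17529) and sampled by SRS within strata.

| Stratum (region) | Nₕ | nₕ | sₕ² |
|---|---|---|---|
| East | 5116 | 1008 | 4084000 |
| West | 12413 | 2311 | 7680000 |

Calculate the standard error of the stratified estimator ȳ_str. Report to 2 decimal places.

Var(ȳ_str) = Σₕ Wₕ²(1 − fₕ)sₕ²/nₕ with Wₕ = Nₕ/N, N = 17529.
East: Wₕ = 0.29185920; term = 0.29185920²·(1 − 0.19702893)·4084000/1008 = 277.12256.
West: Wₕ = 0.70814080; term = 0.70814080²·(1 − 0.18617578)·7680000/2311 = 1356.223.
Sum = 1633.3456.
SE = √(1633.3456) = 40.41.

40.41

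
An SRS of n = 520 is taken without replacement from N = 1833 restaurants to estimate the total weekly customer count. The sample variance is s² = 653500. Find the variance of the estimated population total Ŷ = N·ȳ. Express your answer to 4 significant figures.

Var(Ŷ) = N²·Var(ȳ) = N²·(1 − n/N)·s²/n.
f = 520/1833 = 0.28368794; Var(ȳ) = 0.71631206·653500/520 = 900.2114.
Var(Ŷ) = 1833² · 900.2114 = 3.0246104 × 10^9.

3.025 × 10^9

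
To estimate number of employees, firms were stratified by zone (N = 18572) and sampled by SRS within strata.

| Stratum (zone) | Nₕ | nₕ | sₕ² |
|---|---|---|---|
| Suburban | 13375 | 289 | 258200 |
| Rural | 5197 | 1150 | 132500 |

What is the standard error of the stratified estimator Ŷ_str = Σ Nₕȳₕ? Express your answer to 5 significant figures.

Var(Ŷ_str) = Σₕ Nₕ²(1 − fₕ)sₕ²/nₕ.
Suburban: 13375²·(1 − 289/13375)·258200/289 = 1.5637204 × 10^11.
Rural: 5197²·(1 − 1150/5197)·132500/1150 = 2.423282 × 10^9.
Sum = 1.5879532 × 10^11.
SE = √(1.5879532 × 10^11) = 398490.

398490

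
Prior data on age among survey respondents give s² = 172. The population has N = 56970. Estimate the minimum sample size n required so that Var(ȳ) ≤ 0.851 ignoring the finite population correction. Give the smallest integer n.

Without fpc, n₀ = s²/D = 172/0.851 = 202.1152.
Rounding up, n = 203.

203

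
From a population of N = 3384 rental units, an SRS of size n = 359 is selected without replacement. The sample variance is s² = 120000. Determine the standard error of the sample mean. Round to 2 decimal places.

Under SRS without replacement, Var(ȳ) = (1 − f)·s²/n with f = n/N = 359/3384 = 0.10608747.
Var(ȳ) = (1 − 0.10608747)·120000/359 = 0.89391253·334.26184 = 298.80085.
SE(ȳ) = √(298.80085) = 17.29.

17.29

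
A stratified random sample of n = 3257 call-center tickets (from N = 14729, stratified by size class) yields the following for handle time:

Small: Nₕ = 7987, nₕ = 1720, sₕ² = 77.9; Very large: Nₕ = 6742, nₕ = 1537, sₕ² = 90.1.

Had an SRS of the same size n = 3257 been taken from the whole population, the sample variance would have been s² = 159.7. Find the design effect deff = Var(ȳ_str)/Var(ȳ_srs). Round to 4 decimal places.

0.5219

Var(ȳ_str) = Σ Wₕ²(1−fₕ)sₕ²/nₕ with Wₕ = Nₕ/14729:
  Small: (7987/14729)²·(1−1720/7987)·77.9/1720 = 0.010449749
  Very large: (6742/14729)²·(1−1537/6742)·90.1/1537 = 0.0094823041
  → Var(ȳ_str) = 0.019932053.
Var(ȳ_srs) = (1 − 3257/14729)·159.7/3257 = 0.038190297.
deff = 0.019932053 / 0.038190297 = 0.5219.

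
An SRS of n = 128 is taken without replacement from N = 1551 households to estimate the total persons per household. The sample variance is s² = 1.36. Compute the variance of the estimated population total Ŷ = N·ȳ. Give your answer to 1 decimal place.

23450.2

Var(Ŷ) = N²·Var(ȳ) = N²·(1 − n/N)·s²/n.
f = 128/1551 = 0.08252740; Var(ȳ) = 0.91747260·1.36/128 = 0.0097481464.
Var(Ŷ) = 1551² · 0.0097481464 = 23450.151.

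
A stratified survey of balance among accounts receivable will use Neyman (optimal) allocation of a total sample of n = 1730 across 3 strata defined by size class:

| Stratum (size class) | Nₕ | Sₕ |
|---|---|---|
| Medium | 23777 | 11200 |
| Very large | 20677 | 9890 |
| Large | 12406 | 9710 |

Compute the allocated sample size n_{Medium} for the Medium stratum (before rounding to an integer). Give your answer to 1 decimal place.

779.2

Neyman allocation: nₕ = n·NₕSₕ / Σⱼ NⱼSⱼ.
Σ NⱼSⱼ = 23777·11200 + 20677·9890 + 12406·9710 = 5.9126019 × 10^8.
n_{Medium} = 1730·23777·11200 / (5.9126019 × 10^8) = 779.2.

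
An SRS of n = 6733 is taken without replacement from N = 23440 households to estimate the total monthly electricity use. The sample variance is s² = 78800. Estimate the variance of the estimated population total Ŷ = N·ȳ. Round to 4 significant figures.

4.583 × 10^9

Var(Ŷ) = N²·Var(ȳ) = N²·(1 − n/N)·s²/n.
f = 6733/23440 = 0.28724403; Var(ȳ) = 0.71275597·78800/6733 = 8.3417749.
Var(Ŷ) = 23440² · 8.3417749 = 4.5832514 × 10^9.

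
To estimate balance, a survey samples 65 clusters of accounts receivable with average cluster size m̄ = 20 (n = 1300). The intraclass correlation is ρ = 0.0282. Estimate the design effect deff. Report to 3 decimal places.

deff = 1 + (20 − 1)·0.0282 = 1 + 0.5358 = 1.5358.

1.536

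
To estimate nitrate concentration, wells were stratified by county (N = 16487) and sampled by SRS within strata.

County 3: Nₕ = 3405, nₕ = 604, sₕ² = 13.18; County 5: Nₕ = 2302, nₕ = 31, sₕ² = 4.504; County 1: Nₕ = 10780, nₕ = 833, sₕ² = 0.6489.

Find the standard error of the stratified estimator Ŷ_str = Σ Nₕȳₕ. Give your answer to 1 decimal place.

1025.3

Var(Ŷ_str) = Σₕ Nₕ²(1 − fₕ)sₕ²/nₕ.
County 3: 3405²·(1 − 604/3405)·13.18/604 = 208117.55.
County 5: 2302²·(1 − 31/2302)·4.504/31 = 759554.85.
County 1: 10780²·(1 − 833/10780)·0.6489/833 = 83530.225.
Sum = 1.0512026 × 10^6.
SE = √(1.0512026 × 10^6) = 1025.3.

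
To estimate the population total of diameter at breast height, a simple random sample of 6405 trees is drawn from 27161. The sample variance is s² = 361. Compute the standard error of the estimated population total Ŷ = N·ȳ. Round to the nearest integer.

5637

Var(Ŷ) = N²·Var(ȳ) = N²·(1 − n/N)·s²/n.
f = 6405/27161 = 0.23581606; Var(ȳ) = 0.76418394·361/6405 = 0.043071101.
Var(Ŷ) = 27161² · 0.043071101 = 3.1774409 × 10^7.
SE(Ŷ) = √(3.1774409 × 10^7) = 5637.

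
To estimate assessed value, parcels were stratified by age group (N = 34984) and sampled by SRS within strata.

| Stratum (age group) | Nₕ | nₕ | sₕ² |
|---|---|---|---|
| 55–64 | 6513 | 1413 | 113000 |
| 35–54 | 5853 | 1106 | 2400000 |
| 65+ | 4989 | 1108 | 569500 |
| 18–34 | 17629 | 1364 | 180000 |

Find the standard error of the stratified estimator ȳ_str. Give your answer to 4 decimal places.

9.5122

Var(ȳ_str) = Σₕ Wₕ²(1 − fₕ)sₕ²/nₕ with Wₕ = Nₕ/N, N = 34984.
55–64: Wₕ = 0.18617082; term = 0.18617082²·(1 − 0.21695071)·113000/1413 = 2.1704441.
35–54: Wₕ = 0.16730505; term = 0.16730505²·(1 − 0.18896292)·2400000/1106 = 49.262329.
65+: Wₕ = 0.14260805; term = 0.14260805²·(1 − 0.22208859)·569500/1108 = 8.1315285.
18–34: Wₕ = 0.50391608; term = 0.50391608²·(1 − 0.07737251)·180000/1364 = 30.917257.
Sum = 90.481559.
SE = √(90.481559) = 9.5122.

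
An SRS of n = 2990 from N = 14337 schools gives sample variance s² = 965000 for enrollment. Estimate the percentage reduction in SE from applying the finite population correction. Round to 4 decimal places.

f = n/N = 2990/14337 = 0.20855130.
SE_no-fpc = √(s²/n) = 17.965035; SE_fpc = √((1−f)s²/n) = 15.982306.
Ratio = √(1−f) = 0.88963403. Reduction = 100·(1 − 0.88963403) = 11.0366%.

11.0366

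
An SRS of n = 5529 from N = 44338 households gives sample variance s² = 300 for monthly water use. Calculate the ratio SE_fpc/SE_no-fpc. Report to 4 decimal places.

f = n/N = 5529/44338 = 0.12470116.
SE_no-fpc = √(s²/n) = 0.23293639; SE_fpc = √((1−f)s²/n) = 0.21792924.
Ratio = √(1−f) = 0.93557407.

0.9356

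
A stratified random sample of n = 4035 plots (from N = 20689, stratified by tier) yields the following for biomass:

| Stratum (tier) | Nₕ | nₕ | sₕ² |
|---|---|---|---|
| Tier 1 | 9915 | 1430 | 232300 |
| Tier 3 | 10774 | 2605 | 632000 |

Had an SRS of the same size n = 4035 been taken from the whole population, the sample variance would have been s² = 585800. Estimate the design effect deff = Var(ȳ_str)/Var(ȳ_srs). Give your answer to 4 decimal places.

0.7001

Var(ȳ_str) = Σ Wₕ²(1−fₕ)sₕ²/nₕ with Wₕ = Nₕ/20689:
  Tier 1: (9915/20689)²·(1−1430/9915)·232300/1430 = 31.928516
  Tier 3: (10774/20689)²·(1−2605/10774)·632000/2605 = 49.885717
  → Var(ȳ_str) = 81.814233.
Var(ȳ_srs) = (1 − 4035/20689)·585800/4035 = 116.86511.
deff = 81.814233 / 116.86511 = 0.7001.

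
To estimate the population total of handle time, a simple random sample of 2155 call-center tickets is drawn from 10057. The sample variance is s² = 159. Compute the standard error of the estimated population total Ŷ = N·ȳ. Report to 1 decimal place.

2421.5

Var(Ŷ) = N²·Var(ȳ) = N²·(1 − n/N)·s²/n.
f = 2155/10057 = 0.21427861; Var(ȳ) = 0.78572139·159/2155 = 0.057972019.
Var(Ŷ) = 10057² · 0.057972019 = 5.8634784 × 10^6.
SE(Ŷ) = √(5.8634784 × 10^6) = 2421.5.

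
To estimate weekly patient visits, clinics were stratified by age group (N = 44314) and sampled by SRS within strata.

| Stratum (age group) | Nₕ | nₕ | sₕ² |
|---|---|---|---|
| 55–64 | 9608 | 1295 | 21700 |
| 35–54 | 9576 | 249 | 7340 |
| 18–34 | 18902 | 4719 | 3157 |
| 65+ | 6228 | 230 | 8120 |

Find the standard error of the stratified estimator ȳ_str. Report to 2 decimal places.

1.67

Var(ȳ_str) = Σₕ Wₕ²(1 − fₕ)sₕ²/nₕ with Wₕ = Nₕ/N, N = 44314.
55–64: Wₕ = 0.21681636; term = 0.21681636²·(1 − 0.13478351)·21700/1295 = 0.68155174.
35–54: Wₕ = 0.21609424; term = 0.21609424²·(1 − 0.02600251)·7340/249 = 1.3407287.
18–34: Wₕ = 0.42654692; term = 0.42654692²·(1 − 0.24965612)·3157/4719 = 0.091331073.
65+: Wₕ = 0.14054249; term = 0.14054249²·(1 − 0.03692999)·8120/230 = 0.67158556.
Sum = 2.7851971.
SE = √(2.7851971) = 1.67.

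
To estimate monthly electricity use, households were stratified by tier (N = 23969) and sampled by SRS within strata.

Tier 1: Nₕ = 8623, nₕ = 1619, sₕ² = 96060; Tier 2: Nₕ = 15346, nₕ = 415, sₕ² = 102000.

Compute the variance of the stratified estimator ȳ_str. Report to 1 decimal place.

Var(ȳ_str) = Σₕ Wₕ²(1 − fₕ)sₕ²/nₕ with Wₕ = Nₕ/N, N = 23969.
Tier 1: Wₕ = 0.35975635; term = 0.35975635²·(1 − 0.18775368)·96060/1619 = 6.2373545.
Tier 2: Wₕ = 0.64024365; term = 0.64024365²·(1 − 0.02704288)·102000/415 = 98.024883.
Sum = 104.26224.

104.3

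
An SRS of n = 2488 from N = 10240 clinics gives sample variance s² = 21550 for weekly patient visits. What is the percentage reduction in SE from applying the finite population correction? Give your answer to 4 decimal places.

12.9925

f = n/N = 2488/10240 = 0.24296875.
SE_no-fpc = √(s²/n) = 2.9430555; SE_fpc = √((1−f)s²/n) = 2.5606803.
Ratio = √(1−f) = 0.87007543. Reduction = 100·(1 − 0.87007543) = 12.9925%.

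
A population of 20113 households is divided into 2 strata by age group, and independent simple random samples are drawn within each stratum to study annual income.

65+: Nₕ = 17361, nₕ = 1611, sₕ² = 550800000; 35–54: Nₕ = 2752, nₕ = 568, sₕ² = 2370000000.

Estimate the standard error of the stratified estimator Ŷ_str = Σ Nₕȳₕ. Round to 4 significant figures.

1.089 × 10^7

Var(Ŷ_str) = Σₕ Nₕ²(1 − fₕ)sₕ²/nₕ.
65+: 17361²·(1 − 1611/17361)·550800000/1611 = 9.348753 × 10^13.
35–54: 2752²·(1 − 568/2752)·2370000000/568 = 2.5078472 × 10^13.
Sum = 1.18566 × 10^14.
SE = √(1.18566 × 10^14) = 1.089 × 10^7.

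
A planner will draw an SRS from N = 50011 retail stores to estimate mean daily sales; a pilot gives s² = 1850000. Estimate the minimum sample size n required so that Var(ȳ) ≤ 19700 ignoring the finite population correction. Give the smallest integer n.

94

Without fpc, n₀ = s²/D = 1850000/19700 = 93.9086.
Rounding up, n = 94.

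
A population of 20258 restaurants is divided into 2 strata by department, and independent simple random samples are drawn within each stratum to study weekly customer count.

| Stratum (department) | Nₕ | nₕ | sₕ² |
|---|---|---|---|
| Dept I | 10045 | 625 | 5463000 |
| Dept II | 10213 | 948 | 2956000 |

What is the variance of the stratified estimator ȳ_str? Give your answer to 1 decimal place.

2734.3

Var(ȳ_str) = Σₕ Wₕ²(1 − fₕ)sₕ²/nₕ with Wₕ = Nₕ/N, N = 20258.
Dept I: Wₕ = 0.49585349; term = 0.49585349²·(1 − 0.06222001)·5463000/625 = 2015.389.
Dept II: Wₕ = 0.50414651; term = 0.50414651²·(1 − 0.09282287)·2956000/948 = 718.95501.
Sum = 2734.344.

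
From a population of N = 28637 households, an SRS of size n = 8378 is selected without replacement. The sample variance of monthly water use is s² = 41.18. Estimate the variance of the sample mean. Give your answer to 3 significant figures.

0.00348

Under SRS without replacement, Var(ȳ) = (1 − f)·s²/n with f = n/N = 8378/28637 = 0.29255858.
Var(ȳ) = (1 − 0.29255858)·41.18/8378 = 0.70744142·0.0049152542 = 0.0034772544.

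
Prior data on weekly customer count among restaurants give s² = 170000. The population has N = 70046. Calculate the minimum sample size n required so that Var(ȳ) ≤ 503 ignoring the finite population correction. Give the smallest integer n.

Without fpc, n₀ = s²/D = 170000/503 = 337.9722.
Rounding up, n = 338.

338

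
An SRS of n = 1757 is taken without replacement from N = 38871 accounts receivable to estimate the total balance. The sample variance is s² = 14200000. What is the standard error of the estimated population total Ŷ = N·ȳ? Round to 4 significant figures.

3.415 × 10^6

Var(Ŷ) = N²·Var(ȳ) = N²·(1 − n/N)·s²/n.
f = 1757/38871 = 0.04520079; Var(ȳ) = 0.95479921·14200000/1757 = 7716.647.
Var(Ŷ) = 38871² · 7716.647 = 1.1659504 × 10^13.
SE(Ŷ) = √(1.1659504 × 10^13) = 3.415 × 10^6.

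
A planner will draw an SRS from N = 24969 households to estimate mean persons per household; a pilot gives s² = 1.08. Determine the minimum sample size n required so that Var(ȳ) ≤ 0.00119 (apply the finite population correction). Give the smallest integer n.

876

Without fpc, n₀ = s²/D = 1.08/0.00119 = 907.5630.
With fpc, (1 − n/N)·s²/n ≤ D requires n ≥ n₀/(1 + n₀/N) = 907.5630/(1 + 907.5630/24969) = 875.7322.
Rounding up, n = 876.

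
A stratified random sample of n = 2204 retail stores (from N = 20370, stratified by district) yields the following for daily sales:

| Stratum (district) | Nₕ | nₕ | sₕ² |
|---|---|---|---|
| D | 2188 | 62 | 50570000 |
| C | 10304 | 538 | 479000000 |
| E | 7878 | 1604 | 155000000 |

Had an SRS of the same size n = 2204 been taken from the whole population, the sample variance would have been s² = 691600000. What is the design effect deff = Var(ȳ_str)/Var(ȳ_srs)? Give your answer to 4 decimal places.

0.8454

Var(ȳ_str) = Σ Wₕ²(1−fₕ)sₕ²/nₕ with Wₕ = Nₕ/20370:
  D: (2188/20370)²·(1−62/2188)·50570000/62 = 9143.8645
  C: (10304/20370)²·(1−538/10304)·479000000/538 = 215920.44
  E: (7878/20370)²·(1−1604/7878)·155000000/1604 = 11510.807
  → Var(ȳ_str) = 236575.11.
Var(ȳ_srs) = (1 − 2204/20370)·691600000/2204 = 279841.21.
deff = 236575.11 / 279841.21 = 0.8454.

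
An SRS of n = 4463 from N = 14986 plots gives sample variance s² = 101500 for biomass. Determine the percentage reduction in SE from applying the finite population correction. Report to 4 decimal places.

16.2033

f = n/N = 4463/14986 = 0.29781129.
SE_no-fpc = √(s²/n) = 4.768915; SE_fpc = √((1−f)s²/n) = 3.9961934.
Ratio = √(1−f) = 0.83796701. Reduction = 100·(1 − 0.83796701) = 16.2033%.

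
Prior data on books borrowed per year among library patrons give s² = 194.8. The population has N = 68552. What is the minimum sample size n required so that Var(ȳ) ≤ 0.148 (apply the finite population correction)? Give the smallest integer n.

1292

Without fpc, n₀ = s²/D = 194.8/0.148 = 1316.2162.
With fpc, (1 − n/N)·s²/n ≤ D requires n ≥ n₀/(1 + n₀/N) = 1316.2162/(1 + 1316.2162/68552) = 1291.4206.
Rounding up, n = 1292.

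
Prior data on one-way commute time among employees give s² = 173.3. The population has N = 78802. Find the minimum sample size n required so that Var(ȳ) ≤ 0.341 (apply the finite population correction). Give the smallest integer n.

Without fpc, n₀ = s²/D = 173.3/0.341 = 508.2111.
With fpc, (1 − n/N)·s²/n ≤ D requires n ≥ n₀/(1 + n₀/N) = 508.2111/(1 + 508.2111/78802) = 504.9545.
Rounding up, n = 505.

505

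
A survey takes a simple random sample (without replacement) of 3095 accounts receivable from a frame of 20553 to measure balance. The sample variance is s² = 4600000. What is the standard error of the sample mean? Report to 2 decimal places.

35.53

Under SRS without replacement, Var(ȳ) = (1 − f)·s²/n with f = n/N = 3095/20553 = 0.15058629.
Var(ȳ) = (1 − 0.15058629)·4600000/3095 = 0.84941371·1486.2682 = 1262.4566.
SE(ȳ) = √(1262.4566) = 35.53.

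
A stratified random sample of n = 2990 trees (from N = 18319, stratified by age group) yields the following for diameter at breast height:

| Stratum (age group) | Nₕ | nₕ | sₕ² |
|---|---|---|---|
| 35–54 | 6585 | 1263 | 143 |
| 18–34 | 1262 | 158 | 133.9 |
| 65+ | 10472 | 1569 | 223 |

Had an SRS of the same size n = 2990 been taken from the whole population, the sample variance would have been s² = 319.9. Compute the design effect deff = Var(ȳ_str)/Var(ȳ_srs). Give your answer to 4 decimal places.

0.6124

Var(ȳ_str) = Σ Wₕ²(1−fₕ)sₕ²/nₕ with Wₕ = Nₕ/18319:
  35–54: (6585/18319)²·(1−1263/6585)·143/1263 = 0.011823874
  18–34: (1262/18319)²·(1−158/1262)·133.9/158 = 0.0035184258
  65+: (10472/18319)²·(1−1569/10472)·223/1569 = 0.039486115
  → Var(ȳ_str) = 0.054828415.
Var(ȳ_srs) = (1 − 2990/18319)·319.9/2990 = 0.089527223.
deff = 0.054828415 / 0.089527223 = 0.6124.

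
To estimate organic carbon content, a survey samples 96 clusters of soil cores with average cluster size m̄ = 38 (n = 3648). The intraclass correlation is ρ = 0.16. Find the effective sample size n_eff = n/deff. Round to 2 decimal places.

deff = 1 + (38 − 1)·0.16 = 1 + 5.92 = 6.92.
n_eff = 3648 / 6.92 = 527.17.

527.17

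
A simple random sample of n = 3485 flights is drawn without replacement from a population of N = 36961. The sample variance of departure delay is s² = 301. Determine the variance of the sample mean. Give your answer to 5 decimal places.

0.07823

Under SRS without replacement, Var(ȳ) = (1 − f)·s²/n with f = n/N = 3485/36961 = 0.09428857.
Var(ȳ) = (1 − 0.09428857)·301/3485 = 0.90571143·0.086370158 = 0.078226439.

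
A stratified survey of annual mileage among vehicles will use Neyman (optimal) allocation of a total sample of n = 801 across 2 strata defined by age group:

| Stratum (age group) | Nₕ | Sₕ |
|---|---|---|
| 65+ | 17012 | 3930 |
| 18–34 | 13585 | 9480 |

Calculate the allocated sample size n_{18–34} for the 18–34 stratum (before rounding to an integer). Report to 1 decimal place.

Neyman allocation: nₕ = n·NₕSₕ / Σⱼ NⱼSⱼ.
Σ NⱼSⱼ = 17012·3930 + 13585·9480 = 1.9564296 × 10^8.
n_{18–34} = 801·13585·9480 / (1.9564296 × 10^8) = 527.3.

527.3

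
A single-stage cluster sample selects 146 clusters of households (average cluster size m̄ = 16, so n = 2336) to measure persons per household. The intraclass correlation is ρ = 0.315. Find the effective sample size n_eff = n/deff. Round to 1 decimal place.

408.0

deff = 1 + (16 − 1)·0.315 = 1 + 4.725 = 5.725.
n_eff = 2336 / 5.725 = 408.0.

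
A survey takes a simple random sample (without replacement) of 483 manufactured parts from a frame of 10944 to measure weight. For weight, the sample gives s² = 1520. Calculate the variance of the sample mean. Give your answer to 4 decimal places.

3.0081

Under SRS without replacement, Var(ȳ) = (1 − f)·s²/n with f = n/N = 483/10944 = 0.04413377.
Var(ȳ) = (1 − 0.04413377)·1520/483 = 0.95586623·3.1469979 = 3.008109.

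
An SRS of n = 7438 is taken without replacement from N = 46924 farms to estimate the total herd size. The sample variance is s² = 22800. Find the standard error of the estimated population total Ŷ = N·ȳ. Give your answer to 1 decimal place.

Var(Ŷ) = N²·Var(ȳ) = N²·(1 − n/N)·s²/n.
f = 7438/46924 = 0.15851164; Var(ȳ) = 0.84148836·22800/7438 = 2.5794481.
Var(Ŷ) = 46924² · 2.5794481 = 5.6795882 × 10^9.
SE(Ŷ) = √(5.6795882 × 10^9) = 75363.0.

75363.0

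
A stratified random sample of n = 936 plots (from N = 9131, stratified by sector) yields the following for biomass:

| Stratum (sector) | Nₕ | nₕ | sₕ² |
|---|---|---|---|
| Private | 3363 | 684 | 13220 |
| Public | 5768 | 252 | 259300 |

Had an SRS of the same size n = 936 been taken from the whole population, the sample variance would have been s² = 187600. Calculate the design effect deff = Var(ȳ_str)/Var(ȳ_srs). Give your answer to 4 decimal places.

Var(ȳ_str) = Σ Wₕ²(1−fₕ)sₕ²/nₕ with Wₕ = Nₕ/9131:
  Private: (3363/9131)²·(1−684/3363)·13220/684 = 2.0885181
  Public: (5768/9131)²·(1−252/5768)·259300/252 = 392.65832
  → Var(ȳ_str) = 394.74684.
Var(ȳ_srs) = (1 − 936/9131)·187600/936 = 179.88196.
deff = 394.74684 / 179.88196 = 2.1945.

2.1945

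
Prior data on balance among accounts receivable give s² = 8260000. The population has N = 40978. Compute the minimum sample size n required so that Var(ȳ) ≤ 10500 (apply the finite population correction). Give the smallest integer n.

Without fpc, n₀ = s²/D = 8260000/10500 = 786.6667.
With fpc, (1 − n/N)·s²/n ≤ D requires n ≥ n₀/(1 + n₀/N) = 786.6667/(1 + 786.6667/40978) = 771.8493.
Rounding up, n = 772.

772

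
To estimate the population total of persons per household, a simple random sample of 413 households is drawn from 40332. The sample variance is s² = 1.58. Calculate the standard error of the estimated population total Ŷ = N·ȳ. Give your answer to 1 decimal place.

Var(Ŷ) = N²·Var(ȳ) = N²·(1 − n/N)·s²/n.
f = 413/40332 = 0.01024001; Var(ȳ) = 0.98975999·1.58/413 = 0.003786491.
Var(Ŷ) = 40332² · 0.003786491 = 6.1593722 × 10^6.
SE(Ŷ) = √(6.1593722 × 10^6) = 2481.8.

2481.8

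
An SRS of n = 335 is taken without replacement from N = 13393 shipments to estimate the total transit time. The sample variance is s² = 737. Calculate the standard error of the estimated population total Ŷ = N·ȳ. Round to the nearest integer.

Var(Ŷ) = N²·Var(ȳ) = N²·(1 − n/N)·s²/n.
f = 335/13393 = 0.02501307; Var(ȳ) = 0.97498693·737/335 = 2.1449713.
Var(Ŷ) = 13393² · 2.1449713 = 3.8474876 × 10^8.
SE(Ŷ) = √(3.8474876 × 10^8) = 19615.

19615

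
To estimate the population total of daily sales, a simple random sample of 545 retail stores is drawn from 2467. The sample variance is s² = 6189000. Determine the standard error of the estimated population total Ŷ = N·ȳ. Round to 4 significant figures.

Var(Ŷ) = N²·Var(ȳ) = N²·(1 − n/N)·s²/n.
f = 545/2467 = 0.22091609; Var(ȳ) = 0.77908391·6189000/545 = 8847.2483.
Var(Ŷ) = 2467² · 8847.2483 = 5.3845141 × 10^10.
SE(Ŷ) = √(5.3845141 × 10^10) = 232000.

232000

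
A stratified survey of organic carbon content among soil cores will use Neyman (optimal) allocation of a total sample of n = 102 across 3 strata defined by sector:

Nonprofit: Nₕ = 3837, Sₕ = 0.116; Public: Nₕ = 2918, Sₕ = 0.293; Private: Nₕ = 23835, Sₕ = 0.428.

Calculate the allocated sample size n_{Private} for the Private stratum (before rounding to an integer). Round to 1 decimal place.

90.5

Neyman allocation: nₕ = n·NₕSₕ / Σⱼ NⱼSⱼ.
Σ NⱼSⱼ = 3837·0.116 + 2918·0.293 + 23835·0.428 = 11501.446.
n_{Private} = 102·23835·0.428 / 11501.446 = 90.5.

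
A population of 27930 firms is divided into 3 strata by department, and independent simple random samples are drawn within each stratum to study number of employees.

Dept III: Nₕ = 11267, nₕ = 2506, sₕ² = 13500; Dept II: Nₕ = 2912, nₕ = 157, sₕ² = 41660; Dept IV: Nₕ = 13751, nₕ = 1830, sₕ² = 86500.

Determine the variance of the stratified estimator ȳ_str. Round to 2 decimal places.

Var(ȳ_str) = Σₕ Wₕ²(1 − fₕ)sₕ²/nₕ with Wₕ = Nₕ/N, N = 27930.
Dept III: Wₕ = 0.40340136; term = 0.40340136²·(1 − 0.22241946)·13500/2506 = 0.68166784.
Dept II: Wₕ = 0.10426065; term = 0.10426065²·(1 − 0.05391484)·41660/157 = 2.7289194.
Dept IV: Wₕ = 0.49233799; term = 0.49233799²·(1 − 0.13308123)·86500/1830 = 9.932764.
Sum = 13.343351.

13.34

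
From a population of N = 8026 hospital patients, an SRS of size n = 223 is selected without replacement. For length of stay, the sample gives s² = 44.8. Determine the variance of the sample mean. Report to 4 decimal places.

Under SRS without replacement, Var(ȳ) = (1 − f)·s²/n with f = n/N = 223/8026 = 0.02778470.
Var(ȳ) = (1 − 0.02778470)·44.8/223 = 0.97221530·0.20089686 = 0.195315.

0.1953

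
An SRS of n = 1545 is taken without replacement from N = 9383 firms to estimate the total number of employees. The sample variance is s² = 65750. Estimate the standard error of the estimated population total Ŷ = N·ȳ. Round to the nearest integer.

Var(Ŷ) = N²·Var(ȳ) = N²·(1 − n/N)·s²/n.
f = 1545/9383 = 0.16465949; Var(ȳ) = 0.83534051·65750/1545 = 35.549281.
Var(Ŷ) = 9383² · 35.549281 = 3.1297832 × 10^9.
SE(Ŷ) = √(3.1297832 × 10^9) = 55944.

55944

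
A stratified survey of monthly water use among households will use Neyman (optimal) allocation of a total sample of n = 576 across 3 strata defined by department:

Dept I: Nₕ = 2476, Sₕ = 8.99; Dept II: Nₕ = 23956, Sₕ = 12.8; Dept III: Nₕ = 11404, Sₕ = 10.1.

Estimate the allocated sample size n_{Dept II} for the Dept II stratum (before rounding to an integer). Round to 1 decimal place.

Neyman allocation: nₕ = n·NₕSₕ / Σⱼ NⱼSⱼ.
Σ NⱼSⱼ = 2476·8.99 + 23956·12.8 + 11404·10.1 = 444076.44.
n_{Dept II} = 576·23956·12.8 / 444076.44 = 397.7.

397.7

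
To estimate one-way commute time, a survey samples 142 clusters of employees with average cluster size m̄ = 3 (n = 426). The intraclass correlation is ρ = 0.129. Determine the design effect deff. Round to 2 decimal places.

deff = 1 + (3 − 1)·0.129 = 1 + 0.258 = 1.258.

1.26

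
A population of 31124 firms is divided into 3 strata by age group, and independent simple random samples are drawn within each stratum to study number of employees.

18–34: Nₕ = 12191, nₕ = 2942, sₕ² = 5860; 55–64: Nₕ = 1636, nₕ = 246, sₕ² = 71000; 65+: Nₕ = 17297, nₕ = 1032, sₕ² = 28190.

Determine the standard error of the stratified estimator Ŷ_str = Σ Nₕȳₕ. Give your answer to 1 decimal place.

Var(Ŷ_str) = Σₕ Nₕ²(1 − fₕ)sₕ²/nₕ.
18–34: 12191²·(1 − 2942/12191)·5860/2942 = 2.245893 × 10^8.
55–64: 1636²·(1 − 246/1636)·71000/246 = 6.5632862 × 10^8.
65+: 17297²·(1 − 1032/17297)·28190/1032 = 7.6849356 × 10^9.
Sum = 8.5658535 × 10^9.
SE = √(8.5658535 × 10^9) = 92551.9.

92551.9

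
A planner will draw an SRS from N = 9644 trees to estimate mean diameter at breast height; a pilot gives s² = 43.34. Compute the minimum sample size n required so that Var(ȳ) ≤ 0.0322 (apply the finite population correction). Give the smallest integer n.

Without fpc, n₀ = s²/D = 43.34/0.0322 = 1345.9627.
With fpc, (1 − n/N)·s²/n ≤ D requires n ≥ n₀/(1 + n₀/N) = 1345.9627/(1 + 1345.9627/9644) = 1181.1200.
Rounding up, n = 1182.

1182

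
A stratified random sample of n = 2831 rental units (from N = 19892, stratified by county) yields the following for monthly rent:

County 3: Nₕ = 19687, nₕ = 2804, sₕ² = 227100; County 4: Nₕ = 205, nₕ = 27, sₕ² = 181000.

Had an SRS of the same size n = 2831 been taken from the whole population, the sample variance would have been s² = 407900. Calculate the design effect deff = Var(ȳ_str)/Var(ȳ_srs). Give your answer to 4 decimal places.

Var(ȳ_str) = Σ Wₕ²(1−fₕ)sₕ²/nₕ with Wₕ = Nₕ/19892:
  County 3: (19687/19892)²·(1−2804/19687)·227100/2804 = 68.03171
  County 4: (205/19892)²·(1−27/205)·181000/27 = 0.61820395
  → Var(ȳ_str) = 68.649914.
Var(ȳ_srs) = (1 − 2831/19892)·407900/2831 = 123.57763.
deff = 68.649914 / 123.57763 = 0.5555.

0.5555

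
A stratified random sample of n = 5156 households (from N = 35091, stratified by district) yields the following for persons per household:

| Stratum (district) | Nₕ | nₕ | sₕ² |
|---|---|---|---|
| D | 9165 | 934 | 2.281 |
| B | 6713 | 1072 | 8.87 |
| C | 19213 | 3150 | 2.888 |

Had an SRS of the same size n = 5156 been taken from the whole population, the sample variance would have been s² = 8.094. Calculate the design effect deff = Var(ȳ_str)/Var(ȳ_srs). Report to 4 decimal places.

0.4733

Var(ȳ_str) = Σ Wₕ²(1−fₕ)sₕ²/nₕ with Wₕ = Nₕ/35091:
  D: (9165/35091)²·(1−934/9165)·2.281/934 = 1.4961392 × 10^-4
  B: (6713/35091)²·(1−1072/6713)·8.87/1072 = 2.5445447 × 10^-4
  C: (19213/35091)²·(1−3150/19213)·2.888/3150 = 2.2978252 × 10^-4
  → Var(ȳ_str) = 6.3385091 × 10^-4.
Var(ȳ_srs) = (1 − 5156/35091)·8.094/5156 = 0.0013391641.
deff = (6.3385091 × 10^-4) / 0.0013391641 = 0.4733.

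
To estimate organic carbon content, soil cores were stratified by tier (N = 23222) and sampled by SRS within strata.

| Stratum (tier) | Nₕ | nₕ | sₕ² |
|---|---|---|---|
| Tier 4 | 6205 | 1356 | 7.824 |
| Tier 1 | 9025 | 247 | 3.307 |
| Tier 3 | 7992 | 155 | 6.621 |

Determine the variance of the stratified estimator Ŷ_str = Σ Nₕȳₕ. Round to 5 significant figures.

Var(Ŷ_str) = Σₕ Nₕ²(1 − fₕ)sₕ²/nₕ.
Tier 4: 6205²·(1 − 1356/6205)·7.824/1356 = 173605.36.
Tier 1: 9025²·(1 − 247/9025)·3.307/247 = 1.0606694 × 10^6.
Tier 3: 7992²·(1 − 155/7992)·6.621/155 = 2.6754523 × 10^6.
Sum = 3.9097271 × 10^6.

3.9097 × 10^6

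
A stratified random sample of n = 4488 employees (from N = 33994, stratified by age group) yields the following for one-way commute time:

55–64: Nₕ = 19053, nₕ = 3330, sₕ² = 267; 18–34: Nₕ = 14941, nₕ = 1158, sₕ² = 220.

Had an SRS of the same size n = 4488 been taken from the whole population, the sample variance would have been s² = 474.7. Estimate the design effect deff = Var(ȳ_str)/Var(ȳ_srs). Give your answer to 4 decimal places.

Var(ȳ_str) = Σ Wₕ²(1−fₕ)sₕ²/nₕ with Wₕ = Nₕ/33994:
  55–64: (19053/33994)²·(1−3330/19053)·267/3330 = 0.020785538
  18–34: (14941/33994)²·(1−1158/14941)·220/1158 = 0.033855794
  → Var(ȳ_str) = 0.054641332.
Var(ȳ_srs) = (1 − 4488/33994)·474.7/4488 = 0.091806716.
deff = 0.054641332 / 0.091806716 = 0.5952.

0.5952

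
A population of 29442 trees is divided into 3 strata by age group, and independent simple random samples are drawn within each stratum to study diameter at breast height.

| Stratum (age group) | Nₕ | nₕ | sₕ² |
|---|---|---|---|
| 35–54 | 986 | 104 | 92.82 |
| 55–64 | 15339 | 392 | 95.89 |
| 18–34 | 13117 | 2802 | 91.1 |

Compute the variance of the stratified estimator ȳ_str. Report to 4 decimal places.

Var(ȳ_str) = Σₕ Wₕ²(1 − fₕ)sₕ²/nₕ with Wₕ = Nₕ/N, N = 29442.
35–54: Wₕ = 0.03348957; term = 0.03348957²·(1 − 0.10547667)·92.82/104 = 8.9540416 × 10^-4.
55–64: Wₕ = 0.52099042; term = 0.52099042²·(1 − 0.02555577)·95.89/392 = 0.064699916.
18–34: Wₕ = 0.44552001; term = 0.44552001²·(1 − 0.21361592)·91.1/2802 = 0.0050748052.
Sum = 0.070670125.

0.0707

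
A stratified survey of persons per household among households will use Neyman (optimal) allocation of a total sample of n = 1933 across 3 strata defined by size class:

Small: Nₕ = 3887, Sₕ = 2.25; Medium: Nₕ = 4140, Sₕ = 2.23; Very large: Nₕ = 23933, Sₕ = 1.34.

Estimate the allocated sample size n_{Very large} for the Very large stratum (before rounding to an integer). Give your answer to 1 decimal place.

Neyman allocation: nₕ = n·NₕSₕ / Σⱼ NⱼSⱼ.
Σ NⱼSⱼ = 3887·2.25 + 4140·2.23 + 23933·1.34 = 50048.17.
n_{Very large} = 1933·23933·1.34 / 50048.17 = 1238.6.

1238.6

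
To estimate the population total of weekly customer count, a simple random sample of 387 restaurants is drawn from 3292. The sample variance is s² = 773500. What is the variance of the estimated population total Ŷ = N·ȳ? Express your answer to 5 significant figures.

1.9114 × 10^10

Var(Ŷ) = N²·Var(ȳ) = N²·(1 − n/N)·s²/n.
f = 387/3292 = 0.11755772; Var(ȳ) = 0.88244228·773500/387 = 1763.7445.
Var(Ŷ) = 3292² · 1763.7445 = 1.9114165 × 10^10.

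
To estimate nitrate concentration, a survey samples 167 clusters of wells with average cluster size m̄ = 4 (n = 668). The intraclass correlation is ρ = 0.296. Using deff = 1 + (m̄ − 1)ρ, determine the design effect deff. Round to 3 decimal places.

1.888

deff = 1 + (4 − 1)·0.296 = 1 + 0.888 = 1.888.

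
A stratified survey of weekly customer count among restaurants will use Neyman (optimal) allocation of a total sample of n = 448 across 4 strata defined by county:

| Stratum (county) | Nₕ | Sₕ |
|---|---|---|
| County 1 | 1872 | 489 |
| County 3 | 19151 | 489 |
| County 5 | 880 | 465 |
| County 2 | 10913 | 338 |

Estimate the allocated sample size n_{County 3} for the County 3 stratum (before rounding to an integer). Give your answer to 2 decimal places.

Neyman allocation: nₕ = n·NₕSₕ / Σⱼ NⱼSⱼ.
Σ NⱼSⱼ = 1872·489 + 19151·489 + 880·465 + 10913·338 = 1.4378041 × 10^7.
n_{County 3} = 448·19151·489 / (1.4378041 × 10^7) = 291.80.

291.80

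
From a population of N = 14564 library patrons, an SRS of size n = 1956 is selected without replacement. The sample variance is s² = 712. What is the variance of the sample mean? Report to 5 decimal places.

0.31512

Under SRS without replacement, Var(ȳ) = (1 − f)·s²/n with f = n/N = 1956/14564 = 0.13430376.
Var(ȳ) = (1 − 0.13430376)·712/1956 = 0.86569624·0.36400818 = 0.31512051.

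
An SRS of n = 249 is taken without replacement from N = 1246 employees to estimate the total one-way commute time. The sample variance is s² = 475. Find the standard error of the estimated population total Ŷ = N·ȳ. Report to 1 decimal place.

1539.4

Var(Ŷ) = N²·Var(ȳ) = N²·(1 − n/N)·s²/n.
f = 249/1246 = 0.19983949; Var(ȳ) = 0.80016051·475/249 = 1.5264106.
Var(Ŷ) = 1246² · 1.5264106 = 2.3697769 × 10^6.
SE(Ŷ) = √(2.3697769 × 10^6) = 1539.4.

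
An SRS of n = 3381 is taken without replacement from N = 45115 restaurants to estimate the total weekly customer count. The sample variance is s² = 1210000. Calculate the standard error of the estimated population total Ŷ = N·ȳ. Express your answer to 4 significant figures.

Var(Ŷ) = N²·Var(ȳ) = N²·(1 − n/N)·s²/n.
f = 3381/45115 = 0.07494182; Var(ȳ) = 0.92505818·1210000/3381 = 331.06194.
Var(Ŷ) = 45115² · 331.06194 = 6.738313 × 10^11.
SE(Ŷ) = √(6.738313 × 10^11) = 820900.

820900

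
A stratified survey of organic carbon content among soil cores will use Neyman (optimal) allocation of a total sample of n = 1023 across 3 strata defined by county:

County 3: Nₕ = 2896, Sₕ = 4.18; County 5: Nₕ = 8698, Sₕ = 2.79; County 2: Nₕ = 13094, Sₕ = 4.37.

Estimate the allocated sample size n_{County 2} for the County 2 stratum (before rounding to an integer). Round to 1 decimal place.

625.4

Neyman allocation: nₕ = n·NₕSₕ / Σⱼ NⱼSⱼ.
Σ NⱼSⱼ = 2896·4.18 + 8698·2.79 + 13094·4.37 = 93593.48.
n_{County 2} = 1023·13094·4.37 / 93593.48 = 625.4.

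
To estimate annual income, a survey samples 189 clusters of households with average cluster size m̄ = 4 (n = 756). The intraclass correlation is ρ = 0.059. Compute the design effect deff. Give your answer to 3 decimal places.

deff = 1 + (4 − 1)·0.059 = 1 + 0.177 = 1.177.

1.177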